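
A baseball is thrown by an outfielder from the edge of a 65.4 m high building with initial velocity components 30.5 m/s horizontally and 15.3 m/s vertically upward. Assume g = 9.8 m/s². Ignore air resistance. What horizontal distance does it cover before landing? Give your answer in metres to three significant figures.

With up positive and y = 0 at the ground: y(t) = 65.4 + (15.30) t − 4.900 t². Setting y = 0 and taking the positive root: t = [15.30 + √(15.30² + 2·9.80·65.4)] / 9.80 = (15.30 + 38.93) / 9.80 = 5.534 s.
Horizontal distance: R = vₓ t = 30.50 × 5.534 = 168.8 m.

169 m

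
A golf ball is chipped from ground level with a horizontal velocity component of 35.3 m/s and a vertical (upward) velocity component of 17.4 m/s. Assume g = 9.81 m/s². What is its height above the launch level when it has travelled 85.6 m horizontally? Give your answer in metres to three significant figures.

x = vₓ t ⇒ t = 85.6/35.30 = 2.425 s.
Height: y = v_y0 t − ½ g t² = 17.40 × 2.425 − 4.905 × 2.425² = 42.19 − 28.84 = 13.35 m.

13.4 m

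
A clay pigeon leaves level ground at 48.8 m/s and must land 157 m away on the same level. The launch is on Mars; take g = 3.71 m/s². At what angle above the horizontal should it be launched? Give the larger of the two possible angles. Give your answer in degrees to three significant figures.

82.9°

From R = (v₀²/g) sin 2θ: sin 2θ = 3.71 × 157 / 2381.4 = 0.2446.
2θ = 14.16° or 180° − 14.16° = 165.8°, so θ = 7.079° or 82.92°.
The larger angle is 82.92°.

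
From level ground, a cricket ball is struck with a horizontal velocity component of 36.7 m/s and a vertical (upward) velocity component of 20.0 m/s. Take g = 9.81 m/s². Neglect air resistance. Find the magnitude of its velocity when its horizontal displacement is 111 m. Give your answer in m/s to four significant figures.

At x = 111 m, t = x/vₓ = 111/36.70 = 3.025 s.
Vertical velocity there: v_y = v_y0 − g t = 20.00 − 9.81 × 3.025 = −9.671 m/s.
Speed: √(vₓ² + v_y²) = √(36.70² + 9.671²) = 37.95 m/s.

37.95 m/s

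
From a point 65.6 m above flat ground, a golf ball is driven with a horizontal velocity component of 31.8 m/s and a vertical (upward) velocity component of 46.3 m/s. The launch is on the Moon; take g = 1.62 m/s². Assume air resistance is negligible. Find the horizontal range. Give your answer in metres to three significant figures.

1860 m

Vertical motion (up positive, ground at y = 0): 0.8100 t² − (46.30) t − 65.6 = 0, so t = (46.30 + √(46.30² + 2·1.62·65.6)) / 1.62 = (46.30 + 48.54) / 1.62 = 58.54 s.
Horizontal distance: R = vₓ t = 31.80 × 58.54 = 1862 m.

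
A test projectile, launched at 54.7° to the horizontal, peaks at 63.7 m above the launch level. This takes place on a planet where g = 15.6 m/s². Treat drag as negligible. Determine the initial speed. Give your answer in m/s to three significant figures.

At the peak v_y = 0, so v_y0 = √(2gH) = √(2 × 15.6 × 63.7) = 44.58 m/s.
v_y0 = v₀ sin θ ⇒ v₀ = 44.58 / sin 54.7° = 54.62 m/s.

54.6 m/s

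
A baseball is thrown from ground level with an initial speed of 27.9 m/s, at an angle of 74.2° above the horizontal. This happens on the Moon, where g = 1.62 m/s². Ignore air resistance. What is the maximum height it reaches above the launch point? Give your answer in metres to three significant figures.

Resolve: vₓ = 27.90 cos 74.2° = 7.597 m/s and v_y0 = 27.90 sin 74.2° = 26.85 m/s.
At the apex v_y = 0, so H = v_y0²/(2g) = 26.85²/3.240 = 222.4 m.

222 m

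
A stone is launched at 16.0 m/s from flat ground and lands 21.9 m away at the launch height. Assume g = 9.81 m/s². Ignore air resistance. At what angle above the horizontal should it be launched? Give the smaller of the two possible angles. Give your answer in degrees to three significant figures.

28.5°

Level-ground range R = v₀² sin(2θ)/g ⇒ sin(2θ) = gR/v₀² = 9.81 × 21.9 / 16.0² = 0.8392.
2θ = 57.06° or 180° − 57.06° = 122.9°, so θ = 28.53° or 61.47°.
The smaller angle is 28.53°.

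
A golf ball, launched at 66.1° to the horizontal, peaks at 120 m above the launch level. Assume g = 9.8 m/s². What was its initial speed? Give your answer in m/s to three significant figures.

At the peak v_y = 0, so v_y0 = √(2gH) = √(2 × 9.80 × 120) = 48.50 m/s.
v_y0 = v₀ sin θ ⇒ v₀ = 48.50 / sin 66.1° = 53.05 m/s.

53.0 m/s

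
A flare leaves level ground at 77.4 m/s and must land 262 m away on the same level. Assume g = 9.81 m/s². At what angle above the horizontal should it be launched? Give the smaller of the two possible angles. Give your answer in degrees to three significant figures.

R = v₀² sin 2θ / g gives sin 2θ = gR/v₀² = 9.81·262/77.4² = 0.4290.
2θ = 25.41° or 180° − 25.41° = 154.6°, so θ = 12.70° or 77.30°.
The smaller angle is 12.70°.

12.7°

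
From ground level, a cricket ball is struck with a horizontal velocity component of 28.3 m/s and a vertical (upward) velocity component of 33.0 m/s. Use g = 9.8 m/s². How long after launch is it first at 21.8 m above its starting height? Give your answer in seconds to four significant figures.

Height y(t) = 33.00 t − 4.900 t² = 21.8 gives 4.900 t² − 33.00 t + 21.8 = 0.
t = [33.00 ± √(33.00² − 2·9.80·21.8)] / 9.80 = (33.00 ± 25.72) / 9.80, so t = 0.7425 s or t = 5.992 s.
The first (ascending) time is 0.7425 s.

0.7425 s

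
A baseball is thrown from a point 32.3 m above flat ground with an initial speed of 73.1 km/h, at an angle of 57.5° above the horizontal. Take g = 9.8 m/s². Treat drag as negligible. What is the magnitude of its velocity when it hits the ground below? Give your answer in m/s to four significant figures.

Convert: 73.1 km/h = 73.1/3.6 = 20.31 m/s.
vₓ = 20.31 cos 57.5° = 10.91 m/s; v_y0 = 20.31 sin 57.5° = 17.13 m/s.
With up positive and y = 0 at the ground: y(t) = 32.3 + (17.13) t − 4.900 t². Setting y = 0 and taking the positive root: t = [17.13 + √(17.13² + 2·9.80·32.3)] / 9.80 = (17.13 + 30.44) / 9.80 = 4.853 s.
Vertical velocity at impact: v_y = v_y0 − g t = 17.13 − 9.80 × 4.853 = −30.44 m/s.
Speed: |v| = √(vₓ² + v_y²) = √(10.91² + 30.44²) = 32.33 m/s.

32.33 m/s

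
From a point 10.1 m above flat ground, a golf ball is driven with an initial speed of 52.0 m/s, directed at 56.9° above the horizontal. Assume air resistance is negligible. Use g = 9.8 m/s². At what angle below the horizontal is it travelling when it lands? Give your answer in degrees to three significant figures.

Resolve: vₓ = 52.00 cos 56.9° = 28.40 m/s and v_y0 = 52.00 sin 56.9° = 43.56 m/s.
Vertical motion (up positive, ground at y = 0): 4.900 t² − (43.56) t − 10.1 = 0, so t = (43.56 + √(43.56² + 2·9.80·10.1)) / 9.80 = (43.56 + 45.78) / 9.80 = 9.116 s.
At impact: v_y = v_y0 − g t = −45.78 m/s; vₓ = 28.40 m/s.
Angle below horizontal: arctan(|v_y|/vₓ) = arctan(45.78/28.40) = 58.19°.

58.2°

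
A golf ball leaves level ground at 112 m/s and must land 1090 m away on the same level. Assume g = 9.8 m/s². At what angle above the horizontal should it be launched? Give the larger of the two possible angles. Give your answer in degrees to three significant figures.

Level-ground range R = v₀² sin(2θ)/g ⇒ sin(2θ) = gR/v₀² = 9.80 × 1090 / 112² = 0.8516.
2θ = 58.38° or 180° − 58.38° = 121.6°, so θ = 29.19° or 60.81°.
The larger angle is 60.81°.

60.8°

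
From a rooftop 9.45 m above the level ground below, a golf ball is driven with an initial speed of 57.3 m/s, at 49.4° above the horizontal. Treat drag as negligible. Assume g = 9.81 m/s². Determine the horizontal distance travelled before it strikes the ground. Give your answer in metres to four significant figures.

Horizontal component vₓ = 57.30 cos 49.4° = 37.29 m/s; vertical v_y0 = 57.30 sin 49.4° = 43.51 m/s.
Vertical motion (up positive, ground at y = 0): 4.905 t² − (43.51) t − 9.45 = 0, so t = (43.51 + √(43.51² + 2·9.81·9.45)) / 9.81 = (43.51 + 45.59) / 9.81 = 9.082 s.
Horizontal distance: R = vₓ t = 37.29 × 9.082 = 338.7 m.

338.7 m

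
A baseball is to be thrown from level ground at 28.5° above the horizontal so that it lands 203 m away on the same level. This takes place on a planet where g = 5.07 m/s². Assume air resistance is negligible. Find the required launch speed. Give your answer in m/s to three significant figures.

35.0 m/s

Level-ground range: R = v₀² sin(2θ)/g, so v₀ = √(gR / sin 2θ).
v₀ = √(5.07 × 203 / sin 57.00°) = √(1029 / 0.8387) = √1227.2 = 35.03 m/s.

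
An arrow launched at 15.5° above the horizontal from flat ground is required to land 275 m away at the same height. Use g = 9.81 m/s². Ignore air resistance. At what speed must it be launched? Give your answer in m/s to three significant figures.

Level-ground range: R = v₀² sin(2θ)/g, so v₀ = √(gR / sin 2θ).
v₀ = √(9.81 × 275 / sin 31.00°) = √(2698 / 0.5150) = √5238.0 = 72.37 m/s.

72.4 m/s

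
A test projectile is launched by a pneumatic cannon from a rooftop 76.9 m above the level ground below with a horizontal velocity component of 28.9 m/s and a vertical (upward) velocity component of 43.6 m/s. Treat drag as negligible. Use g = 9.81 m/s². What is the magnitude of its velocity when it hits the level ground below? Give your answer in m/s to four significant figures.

65.15 m/s

Vertical motion (up positive, ground at y = 0): 4.905 t² − (43.60) t − 76.9 = 0, so t = (43.60 + √(43.60² + 2·9.81·76.9)) / 9.81 = (43.60 + 58.39) / 9.81 = 10.40 s.
Vertical velocity at impact: v_y = v_y0 − g t = 43.60 − 9.81 × 10.40 = −58.39 m/s.
Speed: |v| = √(vₓ² + v_y²) = √(28.90² + 58.39²) = 65.15 m/s.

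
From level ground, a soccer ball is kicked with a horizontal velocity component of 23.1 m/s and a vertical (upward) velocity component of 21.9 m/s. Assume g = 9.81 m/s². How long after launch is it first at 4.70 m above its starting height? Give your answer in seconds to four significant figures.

0.2261 s

Require v_y0 t − ½ g t² = 4.70, i.e. 4.905 t² − 21.90 t + 4.70 = 0.
Quadratic formula: t = (21.90 ± √387.40) / 9.81 = (21.90 ± 19.68) / 9.81 → t = 0.2261 s or 4.239 s.
The first (ascending) time is 0.2261 s.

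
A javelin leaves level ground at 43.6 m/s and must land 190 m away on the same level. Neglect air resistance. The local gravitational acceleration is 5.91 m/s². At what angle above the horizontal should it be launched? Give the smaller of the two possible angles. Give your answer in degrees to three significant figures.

18.1°

Level-ground range R = v₀² sin(2θ)/g ⇒ sin(2θ) = gR/v₀² = 5.91 × 190 / 43.6² = 0.5907.
2θ = 36.21° or 180° − 36.21° = 143.8°, so θ = 18.10° or 71.90°.
The smaller angle is 18.10°.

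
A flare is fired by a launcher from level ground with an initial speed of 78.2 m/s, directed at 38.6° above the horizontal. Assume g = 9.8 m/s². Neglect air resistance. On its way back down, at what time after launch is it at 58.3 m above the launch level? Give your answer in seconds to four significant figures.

8.568 s

Resolve: vₓ = 78.20 cos 38.6° = 61.11 m/s and v_y0 = 78.20 sin 38.6° = 48.79 m/s.
Require v_y0 t − ½ g t² = 58.3, i.e. 4.900 t² − 48.79 t + 58.3 = 0.
Quadratic formula: t = (48.79 ± √1237.5) / 9.80 = (48.79 ± 35.18) / 9.80 → t = 1.389 s or 8.568 s.
The descending-branch root is 8.568 s.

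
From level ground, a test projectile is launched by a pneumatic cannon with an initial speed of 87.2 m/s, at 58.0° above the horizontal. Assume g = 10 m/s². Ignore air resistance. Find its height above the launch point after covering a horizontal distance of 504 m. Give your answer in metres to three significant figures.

212 m

Horizontal component vₓ = 87.20 cos 58.0° = 46.21 m/s; vertical v_y0 = 87.20 sin 58.0° = 73.95 m/s.
At x = 504 m, t = x/vₓ = 504/46.21 = 10.91 s.
Height: y = v_y0 t − ½ g t² = 73.95 × 10.91 − 5.000 × 10.91² = 806.6 − 594.8 = 211.8 m.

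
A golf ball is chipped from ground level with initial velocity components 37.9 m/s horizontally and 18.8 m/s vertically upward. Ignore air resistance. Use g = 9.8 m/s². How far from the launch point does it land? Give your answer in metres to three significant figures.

Flight time T = 2 v_y0 / g = 3.837 s.
Range: R = vₓ T = 37.90 × 3.837 = 145.4 m.

145 m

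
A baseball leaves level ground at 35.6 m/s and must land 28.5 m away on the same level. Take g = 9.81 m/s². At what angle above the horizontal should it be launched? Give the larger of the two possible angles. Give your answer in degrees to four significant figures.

R = v₀² sin 2θ / g gives sin 2θ = gR/v₀² = 9.81·28.5/35.6² = 0.2206.
2θ = 12.74° or 180° − 12.74° = 167.3°, so θ = 6.372° or 83.63°.
The larger angle is 83.63°.

83.63°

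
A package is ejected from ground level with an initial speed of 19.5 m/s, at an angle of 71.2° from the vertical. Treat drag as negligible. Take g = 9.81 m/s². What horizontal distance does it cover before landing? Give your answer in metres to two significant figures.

24 m

Horizontal component vₓ = 19.50 sin 71.2° = 18.46 m/s; vertical v_y0 = 19.50 cos 71.2° = 6.284 m/s.
Flight time T = 2 v_y0 / g = 1.281 s.
Range: R = vₓ T = 18.46 × 1.281 = 23.65 m.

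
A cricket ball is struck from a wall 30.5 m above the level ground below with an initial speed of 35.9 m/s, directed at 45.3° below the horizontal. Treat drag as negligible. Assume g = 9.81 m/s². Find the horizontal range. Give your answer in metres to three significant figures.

Resolve: vₓ = 35.90 cos 45.3° = 25.25 m/s and v_y0 = −25.52 m/s (downward).
Vertical motion (up positive, ground at y = 0): 4.905 t² − (−25.52) t − 30.5 = 0, so t = (−25.52 + √(25.52² + 2·9.81·30.5)) / 9.81 = (−25.52 + 35.35) / 9.81 = 1.002 s.
Horizontal distance: R = vₓ t = 25.25 × 1.002 = 25.31 m.

25.3 m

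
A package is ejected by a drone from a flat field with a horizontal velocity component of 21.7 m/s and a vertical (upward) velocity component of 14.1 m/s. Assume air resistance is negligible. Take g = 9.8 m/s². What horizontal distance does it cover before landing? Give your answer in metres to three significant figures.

Flight time T = 2 v_y0 / g = 2.878 s.
Horizontal distance R = vₓ T = 21.70 × 2.878 = 62.44 m.

62.4 m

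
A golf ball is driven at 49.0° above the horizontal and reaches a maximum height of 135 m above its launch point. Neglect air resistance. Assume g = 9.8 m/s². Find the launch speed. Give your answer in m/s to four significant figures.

68.16 m/s

At the peak v_y = 0, so v_y0 = √(2gH) = √(2 × 9.80 × 135) = 51.44 m/s.
v_y0 = v₀ sin θ ⇒ v₀ = 51.44 / sin 49.0° = 68.16 m/s.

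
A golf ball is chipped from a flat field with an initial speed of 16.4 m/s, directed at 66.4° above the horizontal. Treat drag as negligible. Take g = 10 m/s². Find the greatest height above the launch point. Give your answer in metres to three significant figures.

11.3 m

Resolve: vₓ = 16.40 cos 66.4° = 6.566 m/s and v_y0 = 16.40 sin 66.4° = 15.03 m/s.
At the apex v_y = 0, so H = v_y0²/(2g) = 15.03²/20.00 = 11.29 m.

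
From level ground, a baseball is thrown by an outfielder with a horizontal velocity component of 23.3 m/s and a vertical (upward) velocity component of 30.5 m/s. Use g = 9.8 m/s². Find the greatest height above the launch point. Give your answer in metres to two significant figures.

Peak height H = v_y0² / (2g) = 930.25 / 19.60 = 47.46 m.

47 m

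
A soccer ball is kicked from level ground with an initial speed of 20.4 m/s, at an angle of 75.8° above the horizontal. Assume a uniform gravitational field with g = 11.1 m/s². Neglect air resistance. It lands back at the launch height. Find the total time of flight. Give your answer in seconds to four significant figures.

3.563 s

Resolve: vₓ = 20.40 cos 75.8° = 5.004 m/s and v_y0 = 20.40 sin 75.8° = 19.78 m/s.
Time of flight on level ground: T = 2 v_y0 / g = 2 × 19.78 / 11.1 = 3.563 s.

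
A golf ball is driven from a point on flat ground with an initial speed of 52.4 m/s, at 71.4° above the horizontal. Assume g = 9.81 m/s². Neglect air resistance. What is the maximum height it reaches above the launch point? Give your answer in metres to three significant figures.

126 m

vₓ = 52.40 cos 71.4° = 16.71 m/s; v_y0 = 52.40 sin 71.4° = 49.66 m/s.
At the apex v_y = 0, so H = v_y0²/(2g) = 49.66²/19.62 = 125.7 m.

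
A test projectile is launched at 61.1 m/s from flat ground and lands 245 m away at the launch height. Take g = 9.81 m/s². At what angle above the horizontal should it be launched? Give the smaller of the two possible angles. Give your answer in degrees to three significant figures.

From R = (v₀²/g) sin 2θ: sin 2θ = 9.81 × 245 / 3733.2 = 0.6438.
2θ = 40.08° or 180° − 40.08° = 139.9°, so θ = 20.04° or 69.96°.
The smaller angle is 20.04°.

20.0°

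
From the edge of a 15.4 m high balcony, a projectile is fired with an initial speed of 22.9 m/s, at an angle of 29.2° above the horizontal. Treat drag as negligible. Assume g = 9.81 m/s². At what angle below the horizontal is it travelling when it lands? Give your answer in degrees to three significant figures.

Resolve: vₓ = 22.90 cos 29.2° = 19.99 m/s and v_y0 = 22.90 sin 29.2° = 11.17 m/s.
The projectile lands when y = 15.4 + (11.17) t − ½·9.81·t² = 0. Positive root: t = (11.17 + √(11.17² + 2·9.81·15.4)) / 9.81 = (11.17 + 20.66) / 9.81 = 3.245 s.
At impact: v_y = v_y0 − g t = −20.66 m/s; vₓ = 19.99 m/s.
Angle below horizontal: arctan(|v_y|/vₓ) = arctan(20.66/19.99) = 45.95°.

45.9°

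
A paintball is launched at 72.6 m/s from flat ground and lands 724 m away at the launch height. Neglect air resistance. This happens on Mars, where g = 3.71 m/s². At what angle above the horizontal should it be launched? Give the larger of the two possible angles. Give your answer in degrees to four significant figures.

From R = (v₀²/g) sin 2θ: sin 2θ = 3.71 × 724 / 5270.8 = 0.5096.
2θ = 30.64° or 180° − 30.64° = 149.4°, so θ = 15.32° or 74.68°.
The larger angle is 74.68°.

74.68°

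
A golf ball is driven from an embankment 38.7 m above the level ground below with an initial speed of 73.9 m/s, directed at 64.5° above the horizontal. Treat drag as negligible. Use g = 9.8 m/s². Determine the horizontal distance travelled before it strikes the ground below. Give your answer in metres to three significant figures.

451 m

vₓ = 73.90 cos 64.5° = 31.81 m/s; v_y0 = 73.90 sin 64.5° = 66.70 m/s.
The projectile lands when y = 38.7 + (66.70) t − ½·9.80·t² = 0. Positive root: t = (66.70 + √(66.70² + 2·9.80·38.7)) / 9.80 = (66.70 + 72.16) / 9.80 = 14.17 s.
Horizontal distance: R = vₓ t = 31.81 × 14.17 = 450.8 m.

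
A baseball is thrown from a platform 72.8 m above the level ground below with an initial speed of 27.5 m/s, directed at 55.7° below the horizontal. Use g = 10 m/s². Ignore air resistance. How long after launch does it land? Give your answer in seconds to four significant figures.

Resolve: vₓ = 27.50 cos 55.7° = 15.50 m/s and v_y0 = −22.72 m/s (downward).
The projectile lands when y = 72.8 + (−22.72) t − ½·10.0·t² = 0. Positive root: t = (−22.72 + √(22.72² + 2·10.0·72.8)) / 10.0 = (−22.72 + 44.41) / 10.0 = 2.169 s.

2.169 s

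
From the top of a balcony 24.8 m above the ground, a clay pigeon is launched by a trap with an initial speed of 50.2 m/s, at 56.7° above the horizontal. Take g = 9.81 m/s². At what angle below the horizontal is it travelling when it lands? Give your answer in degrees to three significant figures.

Horizontal component vₓ = 50.20 cos 56.7° = 27.56 m/s; vertical v_y0 = 50.20 sin 56.7° = 41.96 m/s.
With up positive and y = 0 at the ground: y(t) = 24.8 + (41.96) t − 4.905 t². Setting y = 0 and taking the positive root: t = [41.96 + √(41.96² + 2·9.81·24.8)] / 9.81 = (41.96 + 47.40) / 9.81 = 9.109 s.
At impact: v_y = v_y0 − g t = −47.40 m/s; vₓ = 27.56 m/s.
Angle below horizontal: arctan(|v_y|/vₓ) = arctan(47.40/27.56) = 59.83°.

59.8°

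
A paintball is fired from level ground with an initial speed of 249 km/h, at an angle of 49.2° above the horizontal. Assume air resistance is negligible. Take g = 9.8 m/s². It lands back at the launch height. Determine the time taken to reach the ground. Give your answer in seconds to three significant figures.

10.7 s

Convert: 249 km/h = 249/3.6 = 69.17 m/s.
Horizontal component vₓ = 69.17 cos 49.2° = 45.19 m/s; vertical v_y0 = 69.17 sin 49.2° = 52.36 m/s.
Landing at launch height ⇒ T = 2 v_y0 / g = 2 × 52.36 / 9.80 = 10.69 s.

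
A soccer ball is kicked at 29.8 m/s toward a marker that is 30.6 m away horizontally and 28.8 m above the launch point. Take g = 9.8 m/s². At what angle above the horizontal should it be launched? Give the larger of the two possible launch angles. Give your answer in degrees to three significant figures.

77.3°

Trajectory: y = x tanθ − g x² (1 + tan²θ)/(2v₀²). With x = 30.6, y = 28.8, v₀ = 29.8, g = 9.80:
5.167 tan²θ − 30.6 tanθ + (33.97) = 0.
tanθ = [30.6 ± √(30.6² − 4 × 5.167 × (33.97))] / (2 × 5.167) = (30.6 ± 15.31) / 10.33, giving tanθ = 1.480 or 4.443.
θ = 55.95° or 77.32°; the larger is 77.32°.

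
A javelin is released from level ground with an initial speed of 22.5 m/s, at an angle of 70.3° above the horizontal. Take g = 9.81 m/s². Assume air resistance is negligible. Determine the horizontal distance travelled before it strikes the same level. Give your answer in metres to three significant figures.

Components: vₓ = 22.50 cos 70.3° = 7.585 m/s, v_y0 = 22.50 sin 70.3° = 21.18 m/s.
Flight time T = 2 v_y0 / g = 4.319 s.
Range: R = vₓ T = 7.585 × 4.319 = 32.76 m.

32.8 m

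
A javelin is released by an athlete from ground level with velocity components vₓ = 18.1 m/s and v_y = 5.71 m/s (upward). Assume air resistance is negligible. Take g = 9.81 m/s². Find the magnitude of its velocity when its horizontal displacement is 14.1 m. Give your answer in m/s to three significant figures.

18.2 m/s

Time to reach x = 14.1 m: t = x/vₓ = 14.1/18.10 = 0.7790 s.
Vertical velocity there: v_y = v_y0 − g t = 5.710 − 9.81 × 0.7790 = −1.932 m/s.
Speed: √(vₓ² + v_y²) = √(18.10² + 1.932²) = 18.20 m/s.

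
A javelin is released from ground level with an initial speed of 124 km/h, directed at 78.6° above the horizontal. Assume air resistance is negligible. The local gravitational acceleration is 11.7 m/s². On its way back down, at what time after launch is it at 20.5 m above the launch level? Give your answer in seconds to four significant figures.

Convert: 124 km/h = 124/3.6 = 34.44 m/s.
vₓ = 34.44 cos 78.6° = 6.808 m/s; v_y0 = 34.44 sin 78.6° = 33.76 m/s.
Set y = v_y0 t − ½ g t² = 20.5: 5.850 t² − 33.76 t + 20.5 = 0.
t = [33.76 ± √(33.76² − 2·11.7·20.5)] / 11.7 = (33.76 ± 25.70) / 11.7, so t = 0.6895 s or t = 5.082 s.
The descending-branch root is 5.082 s.

5.082 s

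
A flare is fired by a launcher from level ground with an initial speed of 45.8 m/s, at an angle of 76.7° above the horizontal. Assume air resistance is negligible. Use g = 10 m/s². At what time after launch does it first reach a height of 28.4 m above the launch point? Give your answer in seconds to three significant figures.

vₓ = 45.80 cos 76.7° = 10.54 m/s; v_y0 = 45.80 sin 76.7° = 44.57 m/s.
Require v_y0 t − ½ g t² = 28.4, i.e. 5.000 t² − 44.57 t + 28.4 = 0.
Quadratic formula: t = (44.57 ± √1418.6) / 10.0 = (44.57 ± 37.66) / 10.0 → t = 0.6907 s or 8.224 s.
The first (ascending) time is 0.6907 s.

0.691 s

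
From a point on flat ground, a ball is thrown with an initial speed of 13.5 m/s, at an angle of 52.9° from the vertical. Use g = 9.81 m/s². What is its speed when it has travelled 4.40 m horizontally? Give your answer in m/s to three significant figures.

11.5 m/s

vₓ = 13.50 sin 52.9° = 10.77 m/s; v_y0 = 13.50 cos 52.9° = 8.143 m/s.
Time to reach x = 4.40 m: t = x/vₓ = 4.40/10.77 = 0.4086 s.
Vertical velocity there: v_y = v_y0 − g t = 8.143 − 9.81 × 0.4086 = 4.135 m/s.
Speed: √(vₓ² + v_y²) = √(10.77² + 4.135²) = 11.53 m/s.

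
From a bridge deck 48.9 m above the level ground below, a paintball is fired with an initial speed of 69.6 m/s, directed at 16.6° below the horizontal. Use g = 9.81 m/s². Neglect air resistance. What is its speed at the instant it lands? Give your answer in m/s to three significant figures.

76.2 m/s

Horizontal component vₓ = 69.60 cos 16.6° = 66.70 m/s; vertical v_y0 = −19.88 m/s (downward).
Vertical motion (up positive, ground at y = 0): 4.905 t² − (−19.88) t − 48.9 = 0, so t = (−19.88 + √(19.88² + 2·9.81·48.9)) / 9.81 = (−19.88 + 36.81) / 9.81 = 1.725 s.
Vertical velocity at impact: v_y = v_y0 − g t = −19.88 − 9.81 × 1.725 = −36.81 m/s.
Speed: |v| = √(vₓ² + v_y²) = √(66.70² + 36.81²) = 76.18 m/s.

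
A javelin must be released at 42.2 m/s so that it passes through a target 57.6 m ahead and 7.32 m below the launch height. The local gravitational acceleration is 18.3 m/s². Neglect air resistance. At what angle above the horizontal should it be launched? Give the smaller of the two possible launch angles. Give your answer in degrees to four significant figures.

Trajectory: y = x tanθ − g x² (1 + tan²θ)/(2v₀²). With x = 57.6, y = −7.32, v₀ = 42.2, g = 18.3:
17.05 tan²θ − 57.6 tanθ + (9.727) = 0.
tanθ = [57.6 ± √(57.6² − 4 × 17.05 × (9.727))] / (2 × 17.05) = (57.6 ± 51.52) / 34.09, giving tanθ = 0.1783 or 3.201.
θ = 10.11° or 72.65°; the smaller is 10.11°.

10.11°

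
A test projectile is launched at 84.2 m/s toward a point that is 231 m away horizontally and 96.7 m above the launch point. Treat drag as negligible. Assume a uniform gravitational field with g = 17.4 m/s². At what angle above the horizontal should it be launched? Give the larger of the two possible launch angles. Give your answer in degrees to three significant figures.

Trajectory: y = x tanθ − g x² (1 + tan²θ)/(2v₀²). With x = 231, y = 96.7, v₀ = 84.2, g = 17.4:
65.48 tan²θ − 231 tanθ + (162.2) = 0.
tanθ = [231 ± √(231² − 4 × 65.48 × (162.2))] / (2 × 65.48) = (231 ± 104.3) / 131.0, giving tanθ = 0.9673 or 2.560.
θ = 44.05° or 68.67°; the larger is 68.67°.

68.7°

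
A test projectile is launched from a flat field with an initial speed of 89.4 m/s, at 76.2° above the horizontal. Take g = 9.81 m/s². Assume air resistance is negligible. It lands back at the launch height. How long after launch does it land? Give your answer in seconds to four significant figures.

17.70 s

Components: vₓ = 89.40 cos 76.2° = 21.32 m/s, v_y0 = 89.40 sin 76.2° = 86.82 m/s.
Time of flight on level ground: T = 2 v_y0 / g = 2 × 86.82 / 9.81 = 17.70 s.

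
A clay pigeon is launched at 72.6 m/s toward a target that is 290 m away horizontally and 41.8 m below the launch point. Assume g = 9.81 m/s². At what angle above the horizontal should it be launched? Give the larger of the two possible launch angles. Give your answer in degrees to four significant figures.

74.37°

Trajectory: y = x tanθ − g x² (1 + tan²θ)/(2v₀²). With x = 290, y = −41.8, v₀ = 72.6, g = 9.81:
78.26 tan²θ − 290 tanθ + (36.46) = 0.
tanθ = [290 ± √(290² − 4 × 78.26 × (36.46))] / (2 × 78.26) = (290 ± 269.6) / 156.5, giving tanθ = 0.1303 or 3.575.
θ = 7.425° or 74.37°; the larger is 74.37°.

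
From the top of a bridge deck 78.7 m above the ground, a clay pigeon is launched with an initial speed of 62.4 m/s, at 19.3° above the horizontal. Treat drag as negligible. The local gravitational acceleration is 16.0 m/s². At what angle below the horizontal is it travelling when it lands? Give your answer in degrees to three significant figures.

Resolve: vₓ = 62.40 cos 19.3° = 58.89 m/s and v_y0 = 62.40 sin 19.3° = 20.62 m/s.
With up positive and y = 0 at the ground: y(t) = 78.7 + (20.62) t − 8.000 t². Setting y = 0 and taking the positive root: t = [20.62 + √(20.62² + 2·16.0·78.7)] / 16.0 = (20.62 + 54.26) / 16.0 = 4.680 s.
At impact: v_y = v_y0 − g t = −54.26 m/s; vₓ = 58.89 m/s.
Angle below horizontal: arctan(|v_y|/vₓ) = arctan(54.26/58.89) = 42.65°.

42.7°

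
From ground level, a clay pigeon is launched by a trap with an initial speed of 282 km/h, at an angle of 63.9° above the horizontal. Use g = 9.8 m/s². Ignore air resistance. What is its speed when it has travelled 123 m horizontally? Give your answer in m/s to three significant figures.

49.4 m/s

Convert: 282 km/h = 282/3.6 = 78.33 m/s.
Components: vₓ = 78.33 cos 63.9° = 34.46 m/s, v_y0 = 78.33 sin 63.9° = 70.35 m/s.
x = vₓ t ⇒ t = 123/34.46 = 3.569 s.
Vertical velocity there: v_y = v_y0 − g t = 70.35 − 9.80 × 3.569 = 35.37 m/s.
Speed: √(vₓ² + v_y²) = √(34.46² + 35.37²) = 49.38 m/s.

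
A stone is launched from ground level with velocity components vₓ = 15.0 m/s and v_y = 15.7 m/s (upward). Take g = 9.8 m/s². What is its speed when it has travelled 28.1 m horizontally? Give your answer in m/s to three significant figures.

15.2 m/s

Time to reach x = 28.1 m: t = x/vₓ = 28.1/15.00 = 1.873 s.
Vertical velocity there: v_y = v_y0 − g t = 15.70 − 9.80 × 1.873 = −2.659 m/s.
Speed: √(vₓ² + v_y²) = √(15.00² + 2.659²) = 15.23 m/s.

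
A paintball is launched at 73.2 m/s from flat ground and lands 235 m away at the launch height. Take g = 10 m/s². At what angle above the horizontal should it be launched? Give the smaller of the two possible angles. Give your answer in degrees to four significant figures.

From R = (v₀²/g) sin 2θ: sin 2θ = 10.0 × 235 / 5358.2 = 0.4386.
2θ = 26.01° or 180° − 26.01° = 154.0°, so θ = 13.01° or 76.99°.
The smaller angle is 13.01°.

13.01°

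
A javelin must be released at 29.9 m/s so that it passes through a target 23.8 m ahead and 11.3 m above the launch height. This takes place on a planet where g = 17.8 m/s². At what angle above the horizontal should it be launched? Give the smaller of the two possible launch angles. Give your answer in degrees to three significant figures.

Trajectory: y = x tanθ − g x² (1 + tan²θ)/(2v₀²). With x = 23.8, y = 11.3, v₀ = 29.9, g = 17.8:
5.639 tan²θ − 23.8 tanθ + (16.94) = 0.
tanθ = [23.8 ± √(23.8² − 4 × 5.639 × (16.94))] / (2 × 5.639) = (23.8 ± 13.58) / 11.28, giving tanθ = 0.9064 or 3.314.
θ = 42.19° or 73.21°; the smaller is 42.19°.

42.2°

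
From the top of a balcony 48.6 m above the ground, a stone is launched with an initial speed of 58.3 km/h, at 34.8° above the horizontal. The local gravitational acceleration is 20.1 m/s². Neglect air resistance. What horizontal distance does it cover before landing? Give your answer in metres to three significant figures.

Convert: 58.3 km/h = 58.3/3.6 = 16.19 m/s.
Resolve: vₓ = 16.19 cos 34.8° = 13.30 m/s and v_y0 = 16.19 sin 34.8° = 9.242 m/s.
The projectile lands when y = 48.6 + (9.242) t − ½·20.1·t² = 0. Positive root: t = (9.242 + √(9.242² + 2·20.1·48.6)) / 20.1 = (9.242 + 45.16) / 20.1 = 2.706 s.
Horizontal distance: R = vₓ t = 13.30 × 2.706 = 35.99 m.

36.0 m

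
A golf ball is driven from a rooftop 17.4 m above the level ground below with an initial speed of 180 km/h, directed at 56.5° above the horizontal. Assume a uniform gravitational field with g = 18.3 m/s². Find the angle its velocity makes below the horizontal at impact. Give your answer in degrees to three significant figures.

60.5°

Convert: 180 km/h = 180/3.6 = 50.00 m/s.
Horizontal component vₓ = 50.00 cos 56.5° = 27.60 m/s; vertical v_y0 = 50.00 sin 56.5° = 41.69 m/s.
With up positive and y = 0 at the ground: y(t) = 17.4 + (41.69) t − 9.150 t². Setting y = 0 and taking the positive root: t = [41.69 + √(41.69² + 2·18.3·17.4)] / 18.3 = (41.69 + 48.74) / 18.3 = 4.942 s.
At impact: v_y = v_y0 − g t = −48.74 m/s; vₓ = 27.60 m/s.
Angle below horizontal: arctan(|v_y|/vₓ) = arctan(48.74/27.60) = 60.48°.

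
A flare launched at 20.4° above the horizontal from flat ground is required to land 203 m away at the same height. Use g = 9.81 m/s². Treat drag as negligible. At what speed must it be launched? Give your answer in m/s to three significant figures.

Level-ground range: R = v₀² sin(2θ)/g, so v₀ = √(gR / sin 2θ).
v₀ = √(9.81 × 203 / sin 40.80°) = √(1991 / 0.6534) = √3047.7 = 55.21 m/s.

55.2 m/s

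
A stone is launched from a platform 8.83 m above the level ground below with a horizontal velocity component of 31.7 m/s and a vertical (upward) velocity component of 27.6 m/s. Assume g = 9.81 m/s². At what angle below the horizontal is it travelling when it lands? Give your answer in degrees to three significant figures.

44.0°

Vertical motion (up positive, ground at y = 0): 4.905 t² − (27.60) t − 8.83 = 0, so t = (27.60 + √(27.60² + 2·9.81·8.83)) / 9.81 = (27.60 + 30.58) / 9.81 = 5.930 s.
At impact: v_y = v_y0 − g t = −30.58 m/s; vₓ = 31.70 m/s.
Angle below horizontal: arctan(|v_y|/vₓ) = arctan(30.58/31.70) = 43.97°.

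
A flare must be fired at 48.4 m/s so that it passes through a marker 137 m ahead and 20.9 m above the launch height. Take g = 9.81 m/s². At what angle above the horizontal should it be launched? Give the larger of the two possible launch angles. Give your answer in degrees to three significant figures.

71.4°

Trajectory: y = x tanθ − g x² (1 + tan²θ)/(2v₀²). With x = 137, y = 20.9, v₀ = 48.4, g = 9.81:
39.30 tan²θ − 137 tanθ + (60.20) = 0.
tanθ = [137 ± √(137² − 4 × 39.30 × (60.20))] / (2 × 39.30) = (137 ± 96.47) / 78.60, giving tanθ = 0.5157 or 2.970.
θ = 27.28° or 71.39°; the larger is 71.39°.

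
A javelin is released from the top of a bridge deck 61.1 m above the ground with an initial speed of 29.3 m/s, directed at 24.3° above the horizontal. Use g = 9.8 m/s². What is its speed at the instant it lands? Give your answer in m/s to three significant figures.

Resolve: vₓ = 29.30 cos 24.3° = 26.70 m/s and v_y0 = 29.30 sin 24.3° = 12.06 m/s.
With up positive and y = 0 at the ground: y(t) = 61.1 + (12.06) t − 4.900 t². Setting y = 0 and taking the positive root: t = [12.06 + √(12.06² + 2·9.80·61.1)] / 9.80 = (12.06 + 36.65) / 9.80 = 4.970 s.
Vertical velocity at impact: v_y = v_y0 − g t = 12.06 − 9.80 × 4.970 = −36.65 m/s.
Speed: |v| = √(vₓ² + v_y²) = √(26.70² + 36.65²) = 45.34 m/s.

45.3 m/s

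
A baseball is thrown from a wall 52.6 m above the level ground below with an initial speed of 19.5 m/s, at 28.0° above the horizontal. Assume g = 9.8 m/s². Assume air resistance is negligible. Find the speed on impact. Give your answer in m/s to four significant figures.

vₓ = 19.50 cos 28.0° = 17.22 m/s; v_y0 = 19.50 sin 28.0° = 9.155 m/s.
Vertical motion (up positive, ground at y = 0): 4.900 t² − (9.155) t − 52.6 = 0, so t = (9.155 + √(9.155² + 2·9.80·52.6)) / 9.80 = (9.155 + 33.39) / 9.80 = 4.341 s.
Vertical velocity at impact: v_y = v_y0 − g t = 9.155 − 9.80 × 4.341 = −33.39 m/s.
Speed: |v| = √(vₓ² + v_y²) = √(17.22² + 33.39²) = 37.57 m/s.

37.57 m/s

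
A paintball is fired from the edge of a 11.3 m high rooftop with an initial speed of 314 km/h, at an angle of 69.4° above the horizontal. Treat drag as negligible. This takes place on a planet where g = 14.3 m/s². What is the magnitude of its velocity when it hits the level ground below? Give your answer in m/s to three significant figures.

89.1 m/s

Convert: 314 km/h = 314/3.6 = 87.22 m/s.
Horizontal component vₓ = 87.22 cos 69.4° = 30.69 m/s; vertical v_y0 = 87.22 sin 69.4° = 81.65 m/s.
The projectile lands when y = 11.3 + (81.65) t − ½·14.3·t² = 0. Positive root: t = (81.65 + √(81.65² + 2·14.3·11.3)) / 14.3 = (81.65 + 83.60) / 14.3 = 11.56 s.
Vertical velocity at impact: v_y = v_y0 − g t = 81.65 − 14.3 × 11.56 = −83.60 m/s.
Speed: |v| = √(vₓ² + v_y²) = √(30.69² + 83.60²) = 89.06 m/s.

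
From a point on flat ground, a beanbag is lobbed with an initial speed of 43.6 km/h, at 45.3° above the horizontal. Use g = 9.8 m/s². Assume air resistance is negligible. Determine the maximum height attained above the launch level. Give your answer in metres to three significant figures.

3.78 m

Convert: 43.6 km/h = 43.6/3.6 = 12.11 m/s.
vₓ = 12.11 cos 45.3° = 8.519 m/s; v_y0 = 12.11 sin 45.3° = 8.609 m/s.
Maximum height: H = v_y0² / (2g) = 8.609² / (2 × 9.80) = 3.781 m.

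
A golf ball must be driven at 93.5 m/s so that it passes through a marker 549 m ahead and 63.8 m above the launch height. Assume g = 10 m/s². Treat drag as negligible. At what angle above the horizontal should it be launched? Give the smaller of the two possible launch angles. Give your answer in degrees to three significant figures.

Trajectory: y = x tanθ − g x² (1 + tan²θ)/(2v₀²). With x = 549, y = 63.8, v₀ = 93.5, g = 10.0:
172.4 tan²θ − 549 tanθ + (236.2) = 0.
tanθ = [549 ± √(549² − 4 × 172.4 × (236.2))] / (2 × 172.4) = (549 ± 372.2) / 344.8, giving tanθ = 0.5128 or 2.672.
θ = 27.15° or 69.48°; the smaller is 27.15°.

27.1°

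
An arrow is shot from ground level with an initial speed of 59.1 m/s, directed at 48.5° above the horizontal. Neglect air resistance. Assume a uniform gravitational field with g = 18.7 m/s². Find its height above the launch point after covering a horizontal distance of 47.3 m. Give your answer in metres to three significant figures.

Components: vₓ = 59.10 cos 48.5° = 39.16 m/s, v_y0 = 59.10 sin 48.5° = 44.26 m/s.
Time to reach x = 47.3 m: t = x/vₓ = 47.3/39.16 = 1.208 s.
Height: y = v_y0 t − ½ g t² = 44.26 × 1.208 − 9.350 × 1.208² = 53.46 − 13.64 = 39.82 m.

39.8 m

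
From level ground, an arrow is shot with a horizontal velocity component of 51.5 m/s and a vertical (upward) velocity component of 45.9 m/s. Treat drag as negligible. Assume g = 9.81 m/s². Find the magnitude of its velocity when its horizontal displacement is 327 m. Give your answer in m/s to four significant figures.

At x = 327 m, t = x/vₓ = 327/51.50 = 6.350 s.
Vertical velocity there: v_y = v_y0 − g t = 45.90 − 9.81 × 6.350 = −16.39 m/s.
Speed: √(vₓ² + v_y²) = √(51.50² + 16.39²) = 54.04 m/s.

54.04 m/s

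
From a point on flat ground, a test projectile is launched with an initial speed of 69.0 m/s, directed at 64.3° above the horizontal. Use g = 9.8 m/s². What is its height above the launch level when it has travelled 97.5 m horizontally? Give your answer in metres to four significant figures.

150.6 m

vₓ = 69.00 cos 64.3° = 29.92 m/s; v_y0 = 69.00 sin 64.3° = 62.17 m/s.
x = vₓ t ⇒ t = 97.5/29.92 = 3.258 s.
Height: y = v_y0 t − ½ g t² = 62.17 × 3.258 − 4.900 × 3.258² = 202.6 − 52.02 = 150.6 m.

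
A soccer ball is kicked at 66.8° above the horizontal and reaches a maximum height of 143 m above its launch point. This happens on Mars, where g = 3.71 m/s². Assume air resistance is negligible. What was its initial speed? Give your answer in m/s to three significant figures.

35.4 m/s

At the peak v_y = 0, so v_y0 = √(2gH) = √(2 × 3.71 × 143) = 32.57 m/s.
v_y0 = v₀ sin θ ⇒ v₀ = 32.57 / sin 66.8° = 35.44 m/s.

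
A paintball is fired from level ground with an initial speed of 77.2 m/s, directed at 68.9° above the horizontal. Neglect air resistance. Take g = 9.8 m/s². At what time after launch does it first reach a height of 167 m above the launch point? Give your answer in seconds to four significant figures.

2.885 s

Horizontal component vₓ = 77.20 cos 68.9° = 27.79 m/s; vertical v_y0 = 77.20 sin 68.9° = 72.02 m/s.
Require v_y0 t − ½ g t² = 167, i.e. 4.900 t² − 72.02 t + 167 = 0.
t = [72.02 ± √(72.02² − 2·9.80·167)] / 9.80 = (72.02 ± 43.75) / 9.80, so t = 2.885 s or t = 11.81 s.
The first (ascending) time is 2.885 s.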